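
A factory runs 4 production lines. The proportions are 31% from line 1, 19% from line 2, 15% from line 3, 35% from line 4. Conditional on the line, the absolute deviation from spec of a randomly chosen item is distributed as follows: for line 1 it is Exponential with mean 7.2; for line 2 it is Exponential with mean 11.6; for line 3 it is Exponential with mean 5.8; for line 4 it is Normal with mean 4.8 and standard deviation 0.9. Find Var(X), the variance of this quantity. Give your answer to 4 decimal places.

Per component, 1: μ=7.2, E[X²]=103.68; 2: μ=11.6, E[X²]=269.12; 3: μ=5.8, E[X²]=67.28; 4: μ=4.8, E[X²]=23.85.
E[X] = 0.31·7.2 + 0.19·11.6 + 0.15·5.8 + 0.35·4.8 = 6.986.
E[X²] = 0.31·103.68 + 0.19·269.12 + 0.15·67.28 + 0.35·23.85 = 101.713.
Var(X) = E[X²] − (E[X])² = 101.713 − 48.8042 = 52.9089.

52.9089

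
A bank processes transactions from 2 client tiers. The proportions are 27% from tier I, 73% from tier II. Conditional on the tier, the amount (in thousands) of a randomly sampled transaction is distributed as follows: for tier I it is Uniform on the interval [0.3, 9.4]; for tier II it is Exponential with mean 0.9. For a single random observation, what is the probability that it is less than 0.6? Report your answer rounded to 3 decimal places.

Conditional on each tier, P(X < 0.6): I: 0.032967; II: 0.486583.
By total probability, P(X < 0.6) = 0.27·0.032967 + 0.73·0.486583 = 0.364107.

0.364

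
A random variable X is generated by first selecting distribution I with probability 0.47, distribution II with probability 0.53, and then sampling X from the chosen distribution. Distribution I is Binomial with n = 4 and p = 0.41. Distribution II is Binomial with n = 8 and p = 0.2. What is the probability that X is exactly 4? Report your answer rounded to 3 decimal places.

Conditional on each component, P(X = 4): I: 0.0282576; II: 0.0458752.
By total probability, P(X = 4) = 0.47·0.0282576 + 0.53·0.0458752 = 0.0375949.

0.038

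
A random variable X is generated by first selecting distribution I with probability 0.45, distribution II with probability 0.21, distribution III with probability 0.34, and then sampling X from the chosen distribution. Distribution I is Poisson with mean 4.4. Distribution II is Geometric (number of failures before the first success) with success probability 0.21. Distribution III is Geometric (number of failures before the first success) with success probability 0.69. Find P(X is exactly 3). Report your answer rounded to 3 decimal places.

0.107

Conditional on each component, P(X = 3): I: 0.174305; II: 0.103538; III: 0.0205558.
By total probability, P(X = 3) = 0.45·0.174305 + 0.21·0.103538 + 0.34·0.0205558 = 0.107169.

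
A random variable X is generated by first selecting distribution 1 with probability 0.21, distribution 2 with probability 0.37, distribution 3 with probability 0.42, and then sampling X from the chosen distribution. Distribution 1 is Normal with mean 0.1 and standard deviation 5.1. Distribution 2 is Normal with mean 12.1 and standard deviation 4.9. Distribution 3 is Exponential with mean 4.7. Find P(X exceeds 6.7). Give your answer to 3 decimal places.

Conditional on each component, P(X > 6.7): 1: 0.0978124; 2: 0.864778; 3: 0.240381.
By total probability, P(X > 6.7) = 0.21·0.0978124 + 0.37·0.864778 + 0.42·0.240381 = 0.441468.

0.441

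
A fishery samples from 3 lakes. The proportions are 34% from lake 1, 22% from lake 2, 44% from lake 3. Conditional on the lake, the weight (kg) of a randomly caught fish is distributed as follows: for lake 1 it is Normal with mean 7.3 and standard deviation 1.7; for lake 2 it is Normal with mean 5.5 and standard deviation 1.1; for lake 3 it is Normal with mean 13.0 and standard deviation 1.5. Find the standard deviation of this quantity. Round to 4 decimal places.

Per component, 1: μ=7.3, E[X²]=56.18; 2: μ=5.5, E[X²]=31.46; 3: μ=13, E[X²]=171.25.
E[X] = 0.34·7.3 + 0.22·5.5 + 0.44·13 = 9.412.
E[X²] = 0.34·56.18 + 0.22·31.46 + 0.44·171.25 = 101.372.
Var(X) = E[X²] − (E[X])² = 101.372 − 88.5857 = 12.7867.
SD(X) = √12.7867 = 3.57584.

3.5758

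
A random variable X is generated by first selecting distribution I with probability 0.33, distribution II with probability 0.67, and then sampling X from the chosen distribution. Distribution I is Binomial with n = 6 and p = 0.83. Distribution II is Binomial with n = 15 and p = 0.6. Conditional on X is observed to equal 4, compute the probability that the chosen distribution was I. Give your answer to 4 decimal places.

0.9318

Likelihoods P(X=4 | ·): I: 0.205732; II: 0.00741989.
Posterior ∝ prior × likelihood. Numerator for I: 0.33·0.205732 = 0.0678915.
Normalizing constant: 0.33·0.205732 + 0.67·0.00741989 = 0.0728628.
P(I | observation) = 0.0678915 / 0.0728628 = 0.931771.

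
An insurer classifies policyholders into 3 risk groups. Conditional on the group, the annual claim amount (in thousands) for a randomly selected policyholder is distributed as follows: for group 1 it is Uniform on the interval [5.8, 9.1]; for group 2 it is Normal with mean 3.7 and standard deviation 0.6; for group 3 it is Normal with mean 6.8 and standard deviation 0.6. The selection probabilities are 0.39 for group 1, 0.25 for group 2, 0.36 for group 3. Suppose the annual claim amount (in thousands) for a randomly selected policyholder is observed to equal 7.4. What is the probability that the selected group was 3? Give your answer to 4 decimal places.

Likelihoods f(7.4 | ·): 1: 0.30303; 2: 3.67394e-09; 3: 0.403285.
Posterior ∝ prior × likelihood. Numerator for 3: 0.36·0.403285 = 0.145182.
Normalizing constant: 0.39·0.30303 + 0.25·3.67394e-09 + 0.36·0.403285 = 0.263364.
P(3 | observation) = 0.145182 / 0.263364 = 0.551261.

0.5513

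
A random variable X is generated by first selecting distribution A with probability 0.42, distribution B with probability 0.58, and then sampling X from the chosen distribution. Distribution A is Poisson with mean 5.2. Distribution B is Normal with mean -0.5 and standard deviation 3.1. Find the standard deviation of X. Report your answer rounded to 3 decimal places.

Per component, A: μ=5.2, E[X²]=32.24; B: μ=-0.5, E[X²]=9.86.
E[X] = 0.42·5.2 + 0.58·-0.5 = 1.894.
E[X²] = 0.42·32.24 + 0.58·9.86 = 19.2596.
Var(X) = E[X²] − (E[X])² = 19.2596 − 3.58724 = 15.6724.
SD(X) = √15.6724 = 3.95883.

3.959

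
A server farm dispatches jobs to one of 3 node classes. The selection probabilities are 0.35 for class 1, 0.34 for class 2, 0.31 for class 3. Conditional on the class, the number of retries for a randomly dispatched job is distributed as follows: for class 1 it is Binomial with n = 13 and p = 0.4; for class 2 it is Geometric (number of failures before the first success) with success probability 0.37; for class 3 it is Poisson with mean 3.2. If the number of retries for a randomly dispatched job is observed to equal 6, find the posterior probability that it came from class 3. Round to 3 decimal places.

Likelihoods P(X=6 | ·): 1: 0.19676; 2: 0.0231337; 3: 0.060789.
Posterior ∝ prior × likelihood. Numerator for 3: 0.31·0.060789 = 0.0188446.
Normalizing constant: 0.35·0.19676 + 0.34·0.0231337 + 0.31·0.060789 = 0.0955759.
P(3 | observation) = 0.0188446 / 0.0955759 = 0.197169.

0.197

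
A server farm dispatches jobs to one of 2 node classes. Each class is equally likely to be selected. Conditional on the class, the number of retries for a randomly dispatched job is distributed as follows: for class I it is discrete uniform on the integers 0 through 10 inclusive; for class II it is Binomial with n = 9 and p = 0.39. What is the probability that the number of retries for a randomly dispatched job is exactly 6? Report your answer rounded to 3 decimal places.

Conditional on each class, P(X = 6): I: 0.0909091; II: 0.0670898.
By total probability, P(X = 6) = 0.5·0.0909091 + 0.5·0.0670898 = 0.0789994.

0.079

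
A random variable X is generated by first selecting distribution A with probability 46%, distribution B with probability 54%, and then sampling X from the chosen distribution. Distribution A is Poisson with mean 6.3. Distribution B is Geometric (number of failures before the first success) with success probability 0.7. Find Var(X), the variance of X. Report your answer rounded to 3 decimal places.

Per component, A: μ=6.3, E[X²]=45.99; B: μ=0.428571, E[X²]=0.795918.
E[X] = 0.46·6.3 + 0.54·0.428571 = 3.12943.
E[X²] = 0.46·45.99 + 0.54·0.795918 = 21.5852.
Var(X) = E[X²] − (E[X])² = 21.5852 − 9.79332 = 11.7919.

11.792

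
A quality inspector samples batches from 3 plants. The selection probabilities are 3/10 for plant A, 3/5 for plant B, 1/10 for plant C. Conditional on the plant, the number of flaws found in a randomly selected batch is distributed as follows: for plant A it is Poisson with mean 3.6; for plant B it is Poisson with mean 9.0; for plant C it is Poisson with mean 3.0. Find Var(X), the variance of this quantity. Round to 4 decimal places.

Per component, A: μ=3.6, E[X²]=16.56; B: μ=9, E[X²]=90; C: μ=3, E[X²]=12.
E[X] = 0.3·3.6 + 0.6·9 + 0.1·3 = 6.78.
E[X²] = 0.3·16.56 + 0.6·90 + 0.1·12 = 60.168.
Var(X) = E[X²] − (E[X])² = 60.168 − 45.9684 = 14.1996.

14.1996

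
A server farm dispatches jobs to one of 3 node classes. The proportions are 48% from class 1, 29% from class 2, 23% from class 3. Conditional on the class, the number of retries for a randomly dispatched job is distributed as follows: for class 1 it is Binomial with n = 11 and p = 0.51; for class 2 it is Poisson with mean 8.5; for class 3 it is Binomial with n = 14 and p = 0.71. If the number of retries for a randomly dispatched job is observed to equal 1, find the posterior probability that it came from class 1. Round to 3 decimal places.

Likelihoods P(X=1 | ·): 1: 0.00447635; 2: 0.00172948; 3: 1.01991e-06.
Posterior ∝ prior × likelihood. Numerator for 1: 0.48·0.00447635 = 0.00214865.
Normalizing constant: 0.48·0.00447635 + 0.29·0.00172948 + 0.23·1.01991e-06 = 0.00265043.
P(1 | observation) = 0.00214865 / 0.00265043 = 0.810678.

0.811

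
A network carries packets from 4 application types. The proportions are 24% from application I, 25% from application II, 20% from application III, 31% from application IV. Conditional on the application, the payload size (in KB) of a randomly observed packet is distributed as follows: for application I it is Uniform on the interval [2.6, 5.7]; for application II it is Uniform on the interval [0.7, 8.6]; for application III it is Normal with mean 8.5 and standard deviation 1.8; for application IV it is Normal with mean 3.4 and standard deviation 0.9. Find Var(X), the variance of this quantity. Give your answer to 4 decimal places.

Per component, I: μ=4.15, E[X²]=18.0233; II: μ=4.65, E[X²]=26.8233; III: μ=8.5, E[X²]=75.49; IV: μ=3.4, E[X²]=12.37.
E[X] = 0.24·4.15 + 0.25·4.65 + 0.2·8.5 + 0.31·3.4 = 4.9125.
E[X²] = 0.24·18.0233 + 0.25·26.8233 + 0.2·75.49 + 0.31·12.37 = 29.9641.
Var(X) = E[X²] − (E[X])² = 29.9641 − 24.1327 = 5.83148.

5.8315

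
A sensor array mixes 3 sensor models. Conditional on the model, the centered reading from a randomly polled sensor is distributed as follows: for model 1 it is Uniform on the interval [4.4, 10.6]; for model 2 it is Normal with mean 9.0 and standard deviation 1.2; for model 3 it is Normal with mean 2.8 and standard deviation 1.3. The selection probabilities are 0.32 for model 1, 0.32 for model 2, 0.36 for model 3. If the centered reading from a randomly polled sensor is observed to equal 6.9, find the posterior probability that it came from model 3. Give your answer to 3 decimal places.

0.010

Likelihoods f(6.9 | ·): 1: 0.16129; 2: 0.0718978; 3: 0.00212353.
Posterior ∝ prior × likelihood. Numerator for 3: 0.36·0.00212353 = 0.000764471.
Normalizing constant: 0.32·0.16129 + 0.32·0.0718978 + 0.36·0.00212353 = 0.0753847.
P(3 | observation) = 0.000764471 / 0.0753847 = 0.0101409.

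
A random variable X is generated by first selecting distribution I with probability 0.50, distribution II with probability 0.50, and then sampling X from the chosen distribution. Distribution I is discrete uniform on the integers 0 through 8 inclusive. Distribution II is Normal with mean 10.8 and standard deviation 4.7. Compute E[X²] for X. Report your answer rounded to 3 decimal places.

80.698

For each component E[X²] = Var + (mean)², giving I: 22.6667; II: 138.73.
Overall E[X²] = 0.5·22.6667 + 0.5·138.73 = 80.6983.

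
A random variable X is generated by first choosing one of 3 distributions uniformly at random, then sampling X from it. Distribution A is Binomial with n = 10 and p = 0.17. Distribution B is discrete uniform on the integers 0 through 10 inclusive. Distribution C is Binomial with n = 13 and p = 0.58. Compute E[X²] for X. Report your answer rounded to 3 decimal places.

33.106

For each component E[X²] = Var + (mean)², giving A: 4.301; B: 35; C: 60.0184.
Overall E[X²] = 0.333333·4.301 + 0.333333·35 + 0.333333·60.0184 = 33.1065.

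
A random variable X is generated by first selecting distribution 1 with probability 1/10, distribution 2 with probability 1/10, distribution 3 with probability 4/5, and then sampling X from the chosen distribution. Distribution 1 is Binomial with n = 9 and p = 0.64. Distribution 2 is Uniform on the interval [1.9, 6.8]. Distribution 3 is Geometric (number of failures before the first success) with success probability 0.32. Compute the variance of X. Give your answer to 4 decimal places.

7.1929

Per component, 1: μ=5.76, E[X²]=35.2512; 2: μ=4.35, E[X²]=20.9233; 3: μ=2.125, E[X²]=11.1562.
E[X] = 0.1·5.76 + 0.1·4.35 + 0.8·2.125 = 2.711.
E[X²] = 0.1·35.2512 + 0.1·20.9233 + 0.8·11.1562 = 14.5425.
Var(X) = E[X²] − (E[X])² = 14.5425 − 7.34952 = 7.19293.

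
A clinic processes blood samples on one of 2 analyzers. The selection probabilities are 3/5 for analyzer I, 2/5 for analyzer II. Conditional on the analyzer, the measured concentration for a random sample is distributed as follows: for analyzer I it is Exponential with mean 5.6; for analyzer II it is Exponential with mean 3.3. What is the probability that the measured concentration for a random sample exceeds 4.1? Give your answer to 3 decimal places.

Conditional on each analyzer, P(X > 4.1): I: 0.480877; II: 0.288684.
By total probability, P(X > 4.1) = 0.6·0.480877 + 0.4·0.288684 = 0.404.

0.404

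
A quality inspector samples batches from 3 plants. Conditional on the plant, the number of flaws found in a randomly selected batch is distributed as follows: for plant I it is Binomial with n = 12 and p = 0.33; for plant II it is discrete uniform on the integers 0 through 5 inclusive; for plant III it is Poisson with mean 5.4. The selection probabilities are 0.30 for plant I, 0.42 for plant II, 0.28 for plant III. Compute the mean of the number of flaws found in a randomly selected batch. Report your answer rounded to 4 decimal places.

3.7500

Component means — I: 3.96; II: 2.5; III: 5.4.
E[X] = 0.3·3.96 + 0.42·2.5 + 0.28·5.4 = 3.75.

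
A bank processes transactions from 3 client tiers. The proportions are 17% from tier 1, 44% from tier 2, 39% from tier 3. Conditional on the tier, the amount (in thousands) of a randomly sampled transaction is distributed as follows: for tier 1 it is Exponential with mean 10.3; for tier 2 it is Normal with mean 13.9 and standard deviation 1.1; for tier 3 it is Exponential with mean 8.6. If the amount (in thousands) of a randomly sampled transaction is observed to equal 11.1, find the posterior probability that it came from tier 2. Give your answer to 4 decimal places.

Likelihoods f(11.1 | ·): 1: 0.0330474; 2: 0.0142085; 3: 0.0319859.
Posterior ∝ prior × likelihood. Numerator for 2: 0.44·0.0142085 = 0.00625172.
Normalizing constant: 0.17·0.0330474 + 0.44·0.0142085 + 0.39·0.0319859 = 0.0243443.
P(2 | observation) = 0.00625172 / 0.0243443 = 0.256805.

0.2568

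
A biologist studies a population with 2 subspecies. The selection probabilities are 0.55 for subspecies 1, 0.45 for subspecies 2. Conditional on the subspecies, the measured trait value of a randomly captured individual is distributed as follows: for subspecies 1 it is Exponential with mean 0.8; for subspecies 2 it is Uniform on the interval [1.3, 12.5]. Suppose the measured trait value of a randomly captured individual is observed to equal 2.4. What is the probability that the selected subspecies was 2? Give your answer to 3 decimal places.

Likelihoods f(2.4 | ·): 1: 0.0622338; 2: 0.0892857.
Posterior ∝ prior × likelihood. Numerator for 2: 0.45·0.0892857 = 0.0401786.
Normalizing constant: 0.55·0.0622338 + 0.45·0.0892857 = 0.0744072.
P(2 | observation) = 0.0401786 / 0.0744072 = 0.539982.

0.540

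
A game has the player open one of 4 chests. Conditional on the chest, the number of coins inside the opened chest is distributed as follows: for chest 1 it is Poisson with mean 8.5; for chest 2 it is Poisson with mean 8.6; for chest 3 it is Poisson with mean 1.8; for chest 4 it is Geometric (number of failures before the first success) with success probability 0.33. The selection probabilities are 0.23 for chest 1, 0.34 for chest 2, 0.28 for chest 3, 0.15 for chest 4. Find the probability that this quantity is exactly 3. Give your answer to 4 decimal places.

Conditional on each chest, P(X = 3): 1: 0.0208258; 2: 0.0195169; 3: 0.160671; 4: 0.0992518.
By total probability, P(X = 3) = 0.23·0.0208258 + 0.34·0.0195169 + 0.28·0.160671 + 0.15·0.0992518 = 0.0713012.

0.0713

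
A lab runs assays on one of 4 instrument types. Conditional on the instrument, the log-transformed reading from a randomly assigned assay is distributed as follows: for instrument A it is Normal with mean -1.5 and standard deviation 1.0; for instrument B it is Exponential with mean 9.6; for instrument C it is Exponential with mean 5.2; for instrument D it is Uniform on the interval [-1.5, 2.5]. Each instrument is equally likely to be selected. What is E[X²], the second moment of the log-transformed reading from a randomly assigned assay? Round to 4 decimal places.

60.8083

For each component E[X²] = Var + (mean)², giving A: 3.25; B: 184.32; C: 54.08; D: 1.58333.
Overall E[X²] = 0.25·3.25 + 0.25·184.32 + 0.25·54.08 + 0.25·1.58333 = 60.8083.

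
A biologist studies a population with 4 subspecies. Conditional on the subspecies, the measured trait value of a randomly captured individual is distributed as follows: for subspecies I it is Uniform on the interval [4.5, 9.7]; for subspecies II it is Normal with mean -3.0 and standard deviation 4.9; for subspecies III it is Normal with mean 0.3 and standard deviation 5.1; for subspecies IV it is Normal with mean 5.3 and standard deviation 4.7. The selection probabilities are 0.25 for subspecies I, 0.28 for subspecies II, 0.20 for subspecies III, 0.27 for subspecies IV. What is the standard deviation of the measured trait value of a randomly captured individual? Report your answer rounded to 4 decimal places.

5.9407

Per component, I: μ=7.1, E[X²]=52.6633; II: μ=-3, E[X²]=33.01; III: μ=0.3, E[X²]=26.1; IV: μ=5.3, E[X²]=50.18.
E[X] = 0.25·7.1 + 0.28·-3 + 0.2·0.3 + 0.27·5.3 = 2.426.
E[X²] = 0.25·52.6633 + 0.28·33.01 + 0.2·26.1 + 0.27·50.18 = 41.1772.
Var(X) = E[X²] − (E[X])² = 41.1772 − 5.88548 = 35.2918.
SD(X) = √35.2918 = 5.94069.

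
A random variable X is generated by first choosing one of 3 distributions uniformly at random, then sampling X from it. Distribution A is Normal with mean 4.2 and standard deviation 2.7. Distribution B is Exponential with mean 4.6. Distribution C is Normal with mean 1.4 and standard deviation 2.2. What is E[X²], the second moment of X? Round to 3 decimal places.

For each component E[X²] = Var + (mean)², giving A: 24.93; B: 42.32; C: 6.8.
Overall E[X²] = 0.333333·24.93 + 0.333333·42.32 + 0.333333·6.8 = 24.6833.

24.683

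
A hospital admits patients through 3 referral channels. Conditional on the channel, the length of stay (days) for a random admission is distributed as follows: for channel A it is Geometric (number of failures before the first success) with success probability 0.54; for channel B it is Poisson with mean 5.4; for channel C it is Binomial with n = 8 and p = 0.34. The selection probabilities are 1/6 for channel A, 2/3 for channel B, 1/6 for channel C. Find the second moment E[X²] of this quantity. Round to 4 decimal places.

For each component E[X²] = Var + (mean)², giving A: 2.30316; B: 34.56; C: 9.1936.
Overall E[X²] = 0.166667·2.30316 + 0.666667·34.56 + 0.166667·9.1936 = 24.9561.

24.9561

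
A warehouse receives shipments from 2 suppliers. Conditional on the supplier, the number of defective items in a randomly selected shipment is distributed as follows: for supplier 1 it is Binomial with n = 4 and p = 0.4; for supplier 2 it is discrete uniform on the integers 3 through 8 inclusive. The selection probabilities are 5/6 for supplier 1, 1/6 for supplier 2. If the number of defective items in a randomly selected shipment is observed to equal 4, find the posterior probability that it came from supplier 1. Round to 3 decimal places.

Likelihoods P(X=4 | ·): 1: 0.0256; 2: 0.166667.
Posterior ∝ prior × likelihood. Numerator for 1: 0.833333·0.0256 = 0.0213333.
Normalizing constant: 0.833333·0.0256 + 0.166667·0.166667 = 0.0491111.
P(1 | observation) = 0.0213333 / 0.0491111 = 0.434389.

0.434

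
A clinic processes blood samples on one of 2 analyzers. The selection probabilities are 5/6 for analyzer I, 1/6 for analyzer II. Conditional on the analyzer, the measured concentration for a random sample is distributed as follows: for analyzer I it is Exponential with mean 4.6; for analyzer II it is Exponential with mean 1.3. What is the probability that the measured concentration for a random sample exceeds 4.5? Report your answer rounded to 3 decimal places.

Conditional on each analyzer, P(X > 4.5): I: 0.375964; II: 0.0313814.
By total probability, P(X > 4.5) = 0.833333·0.375964 + 0.166667·0.0313814 = 0.318534.

0.319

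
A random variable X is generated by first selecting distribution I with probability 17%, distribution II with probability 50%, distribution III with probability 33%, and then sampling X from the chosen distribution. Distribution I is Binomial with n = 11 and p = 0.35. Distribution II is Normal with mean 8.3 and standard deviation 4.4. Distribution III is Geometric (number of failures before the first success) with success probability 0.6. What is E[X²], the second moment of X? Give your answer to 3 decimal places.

For each component E[X²] = Var + (mean)², giving I: 17.325; II: 88.25; III: 1.55556.
Overall E[X²] = 0.17·17.325 + 0.5·88.25 + 0.33·1.55556 = 47.5836.

47.584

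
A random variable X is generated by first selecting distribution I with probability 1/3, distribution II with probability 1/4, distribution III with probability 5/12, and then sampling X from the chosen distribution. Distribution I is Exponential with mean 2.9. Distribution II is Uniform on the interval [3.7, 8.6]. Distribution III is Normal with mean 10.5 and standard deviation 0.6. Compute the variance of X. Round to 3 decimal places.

14.327

Per component, I: μ=2.9, E[X²]=16.82; II: μ=6.15, E[X²]=39.8233; III: μ=10.5, E[X²]=110.61.
E[X] = 0.333333·2.9 + 0.25·6.15 + 0.416667·10.5 = 6.87917.
E[X²] = 0.333333·16.82 + 0.25·39.8233 + 0.416667·110.61 = 61.65.
Var(X) = E[X²] − (E[X])² = 61.65 − 47.3229 = 14.3271.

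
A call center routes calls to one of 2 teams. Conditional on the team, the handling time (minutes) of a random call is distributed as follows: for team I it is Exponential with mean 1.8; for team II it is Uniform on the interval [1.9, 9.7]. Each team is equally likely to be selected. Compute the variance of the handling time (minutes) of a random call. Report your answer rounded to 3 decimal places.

Per component, I: μ=1.8, E[X²]=6.48; II: μ=5.8, E[X²]=38.71.
E[X] = 0.5·1.8 + 0.5·5.8 = 3.8.
E[X²] = 0.5·6.48 + 0.5·38.71 = 22.595.
Var(X) = E[X²] − (E[X])² = 22.595 − 14.44 = 8.155.

8.155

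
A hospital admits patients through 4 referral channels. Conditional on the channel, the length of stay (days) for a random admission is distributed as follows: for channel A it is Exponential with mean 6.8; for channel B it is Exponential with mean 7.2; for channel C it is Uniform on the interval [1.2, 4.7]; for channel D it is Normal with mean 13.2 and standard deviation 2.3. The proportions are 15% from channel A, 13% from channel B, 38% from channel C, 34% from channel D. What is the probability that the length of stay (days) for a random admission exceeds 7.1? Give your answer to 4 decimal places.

0.4399

Conditional on each channel, P(X > 7.1): A: 0.352002; B: 0.373025; C: 0; D: 0.996001.
By total probability, P(X > 7.1) = 0.15·0.352002 + 0.13·0.373025 + 0.38·0 + 0.34·0.996001 = 0.439934.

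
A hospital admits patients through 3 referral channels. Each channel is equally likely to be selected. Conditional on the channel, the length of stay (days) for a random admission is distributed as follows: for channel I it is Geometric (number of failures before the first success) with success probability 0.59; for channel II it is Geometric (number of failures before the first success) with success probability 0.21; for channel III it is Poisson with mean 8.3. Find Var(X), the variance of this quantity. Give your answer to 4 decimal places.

Per component, I: μ=0.694915, E[X²]=1.66073; II: μ=3.7619, E[X²]=32.0658; III: μ=8.3, E[X²]=77.19.
E[X] = 0.333333·0.694915 + 0.333333·3.7619 + 0.333333·8.3 = 4.25227.
E[X²] = 0.333333·1.66073 + 0.333333·32.0658 + 0.333333·77.19 = 36.9722.
Var(X) = E[X²] − (E[X])² = 36.9722 − 18.0818 = 18.8903.

18.8903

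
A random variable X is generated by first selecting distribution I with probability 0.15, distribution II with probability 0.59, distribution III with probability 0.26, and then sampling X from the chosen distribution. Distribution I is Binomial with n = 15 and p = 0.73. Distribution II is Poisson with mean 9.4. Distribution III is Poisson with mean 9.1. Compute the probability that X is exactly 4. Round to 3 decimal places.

0.024

Conditional on each component, P(X = 4): I: 0.000215489; II: 0.0269111; III: 0.0319062.
By total probability, P(X = 4) = 0.15·0.000215489 + 0.59·0.0269111 + 0.26·0.0319062 = 0.0242055.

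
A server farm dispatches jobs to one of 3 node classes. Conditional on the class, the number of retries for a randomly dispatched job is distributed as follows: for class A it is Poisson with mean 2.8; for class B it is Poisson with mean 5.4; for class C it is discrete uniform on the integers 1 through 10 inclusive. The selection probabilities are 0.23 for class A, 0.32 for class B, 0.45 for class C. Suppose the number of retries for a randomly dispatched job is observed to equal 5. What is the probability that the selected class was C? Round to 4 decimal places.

Likelihoods P(X=5 | ·): A: 0.0872136; B: 0.172821; C: 0.1.
Posterior ∝ prior × likelihood. Numerator for C: 0.45·0.1 = 0.045.
Normalizing constant: 0.23·0.0872136 + 0.32·0.172821 + 0.45·0.1 = 0.120362.
P(C | observation) = 0.045 / 0.120362 = 0.373872.

0.3739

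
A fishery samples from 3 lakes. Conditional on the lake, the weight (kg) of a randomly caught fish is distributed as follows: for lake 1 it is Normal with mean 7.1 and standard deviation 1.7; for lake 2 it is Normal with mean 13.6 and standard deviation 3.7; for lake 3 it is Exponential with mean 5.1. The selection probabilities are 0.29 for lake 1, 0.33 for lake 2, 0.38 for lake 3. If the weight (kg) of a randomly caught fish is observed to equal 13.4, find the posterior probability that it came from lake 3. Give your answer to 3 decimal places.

0.131

Likelihoods f(13.4 | ·): 1: 0.000244487; 2: 0.107665; 3: 0.0141691.
Posterior ∝ prior × likelihood. Numerator for 3: 0.38·0.0141691 = 0.00538426.
Normalizing constant: 0.29·0.000244487 + 0.33·0.107665 + 0.38·0.0141691 = 0.0409846.
P(3 | observation) = 0.00538426 / 0.0409846 = 0.131373.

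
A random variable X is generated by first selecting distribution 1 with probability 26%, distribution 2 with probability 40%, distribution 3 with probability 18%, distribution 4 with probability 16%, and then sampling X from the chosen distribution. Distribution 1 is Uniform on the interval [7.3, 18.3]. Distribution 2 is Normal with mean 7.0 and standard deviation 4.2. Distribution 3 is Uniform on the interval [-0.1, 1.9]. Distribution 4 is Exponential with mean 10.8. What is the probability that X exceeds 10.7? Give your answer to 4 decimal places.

Conditional on each component, P(X > 10.7): 1: 0.690909; 2: 0.189172; 3: 0; 4: 0.371302.
By total probability, P(X > 10.7) = 0.26·0.690909 + 0.4·0.189172 + 0.18·0 + 0.16·0.371302 = 0.314713.

0.3147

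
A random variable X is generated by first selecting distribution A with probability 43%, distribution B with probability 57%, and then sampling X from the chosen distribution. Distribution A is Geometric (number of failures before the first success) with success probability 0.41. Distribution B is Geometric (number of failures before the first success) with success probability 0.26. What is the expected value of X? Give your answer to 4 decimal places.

Component means — A: 1.43902; B: 2.84615.
E[X] = 0.43·1.43902 + 0.57·2.84615 = 2.24109.

2.2411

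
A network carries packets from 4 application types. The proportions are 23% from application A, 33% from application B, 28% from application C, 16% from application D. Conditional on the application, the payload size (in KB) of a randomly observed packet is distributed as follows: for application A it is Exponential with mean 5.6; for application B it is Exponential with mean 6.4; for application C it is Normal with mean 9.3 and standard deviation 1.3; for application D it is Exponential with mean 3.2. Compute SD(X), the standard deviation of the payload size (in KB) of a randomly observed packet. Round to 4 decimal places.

5.1931

Per component, A: μ=5.6, E[X²]=62.72; B: μ=6.4, E[X²]=81.92; C: μ=9.3, E[X²]=88.18; D: μ=3.2, E[X²]=20.48.
E[X] = 0.23·5.6 + 0.33·6.4 + 0.28·9.3 + 0.16·3.2 = 6.516.
E[X²] = 0.23·62.72 + 0.33·81.92 + 0.28·88.18 + 0.16·20.48 = 69.4264.
Var(X) = E[X²] − (E[X])² = 69.4264 − 42.4583 = 26.9681.
SD(X) = √26.9681 = 5.19309.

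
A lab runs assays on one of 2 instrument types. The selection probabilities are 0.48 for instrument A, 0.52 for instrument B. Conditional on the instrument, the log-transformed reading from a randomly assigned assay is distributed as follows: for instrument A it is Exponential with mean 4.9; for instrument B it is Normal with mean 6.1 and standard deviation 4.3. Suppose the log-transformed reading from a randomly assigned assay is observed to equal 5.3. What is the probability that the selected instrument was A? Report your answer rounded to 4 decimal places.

Likelihoods f(5.3 | ·): A: 0.0691922; B: 0.0911854.
Posterior ∝ prior × likelihood. Numerator for A: 0.48·0.0691922 = 0.0332122.
Normalizing constant: 0.48·0.0691922 + 0.52·0.0911854 = 0.0806287.
P(A | observation) = 0.0332122 / 0.0806287 = 0.411916.

0.4119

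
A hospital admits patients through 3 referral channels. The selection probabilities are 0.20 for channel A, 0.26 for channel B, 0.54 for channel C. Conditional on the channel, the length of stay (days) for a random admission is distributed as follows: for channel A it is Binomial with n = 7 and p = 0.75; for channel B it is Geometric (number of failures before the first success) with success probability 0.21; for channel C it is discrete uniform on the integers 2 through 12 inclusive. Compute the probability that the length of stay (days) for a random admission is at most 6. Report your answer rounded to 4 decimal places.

0.6288

Conditional on each channel, P(X ≤ 6): A: 0.866516; B: 0.807961; C: 0.454545.
By total probability, P(X ≤ 6) = 0.2·0.866516 + 0.26·0.807961 + 0.54·0.454545 = 0.628828.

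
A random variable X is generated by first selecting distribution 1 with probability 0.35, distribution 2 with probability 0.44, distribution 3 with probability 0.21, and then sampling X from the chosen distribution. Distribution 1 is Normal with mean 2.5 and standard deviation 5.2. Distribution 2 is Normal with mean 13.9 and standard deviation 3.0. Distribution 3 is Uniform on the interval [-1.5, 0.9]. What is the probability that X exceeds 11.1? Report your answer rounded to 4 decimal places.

Conditional on each component, P(X > 11.1): 1: 0.0490794; 2: 0.824676; 3: 0.
By total probability, P(X > 11.1) = 0.35·0.0490794 + 0.44·0.824676 + 0.21·0 = 0.380035.

0.3800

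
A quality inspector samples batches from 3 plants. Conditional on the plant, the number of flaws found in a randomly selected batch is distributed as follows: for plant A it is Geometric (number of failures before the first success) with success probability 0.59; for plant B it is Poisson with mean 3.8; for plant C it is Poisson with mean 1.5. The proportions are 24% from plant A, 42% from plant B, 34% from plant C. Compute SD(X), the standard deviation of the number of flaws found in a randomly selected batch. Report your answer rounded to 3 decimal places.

2.042

Per component, A: μ=0.694915, E[X²]=1.66073; B: μ=3.8, E[X²]=18.24; C: μ=1.5, E[X²]=3.75.
E[X] = 0.24·0.694915 + 0.42·3.8 + 0.34·1.5 = 2.27278.
E[X²] = 0.24·1.66073 + 0.42·18.24 + 0.34·3.75 = 9.33438.
Var(X) = E[X²] − (E[X])² = 9.33438 − 5.16553 = 4.16885.
SD(X) = √4.16885 = 2.04178.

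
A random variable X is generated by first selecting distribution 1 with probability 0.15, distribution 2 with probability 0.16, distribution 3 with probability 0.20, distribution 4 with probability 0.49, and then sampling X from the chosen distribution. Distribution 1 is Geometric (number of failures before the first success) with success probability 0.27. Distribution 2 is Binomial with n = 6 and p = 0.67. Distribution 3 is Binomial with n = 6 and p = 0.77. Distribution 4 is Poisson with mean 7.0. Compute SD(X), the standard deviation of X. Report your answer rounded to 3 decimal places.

2.851

Per component, 1: μ=2.7037, E[X²]=17.3237; 2: μ=4.02, E[X²]=17.487; 3: μ=4.62, E[X²]=22.407; 4: μ=7, E[X²]=56.
E[X] = 0.15·2.7037 + 0.16·4.02 + 0.2·4.62 + 0.49·7 = 5.40276.
E[X²] = 0.15·17.3237 + 0.16·17.487 + 0.2·22.407 + 0.49·56 = 37.3179.
Var(X) = E[X²] − (E[X])² = 37.3179 − 29.1898 = 8.12811.
SD(X) = √8.12811 = 2.85098.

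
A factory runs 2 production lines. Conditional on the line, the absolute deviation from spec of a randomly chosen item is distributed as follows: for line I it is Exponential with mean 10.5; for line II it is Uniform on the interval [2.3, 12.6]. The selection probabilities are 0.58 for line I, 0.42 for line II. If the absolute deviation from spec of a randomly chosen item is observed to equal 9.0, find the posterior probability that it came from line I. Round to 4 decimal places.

Likelihoods f(9.0 | ·): I: 0.0404165; II: 0.0970874.
Posterior ∝ prior × likelihood. Numerator for I: 0.58·0.0404165 = 0.0234415.
Normalizing constant: 0.58·0.0404165 + 0.42·0.0970874 = 0.0642182.
P(I | observation) = 0.0234415 / 0.0642182 = 0.365029.

0.3650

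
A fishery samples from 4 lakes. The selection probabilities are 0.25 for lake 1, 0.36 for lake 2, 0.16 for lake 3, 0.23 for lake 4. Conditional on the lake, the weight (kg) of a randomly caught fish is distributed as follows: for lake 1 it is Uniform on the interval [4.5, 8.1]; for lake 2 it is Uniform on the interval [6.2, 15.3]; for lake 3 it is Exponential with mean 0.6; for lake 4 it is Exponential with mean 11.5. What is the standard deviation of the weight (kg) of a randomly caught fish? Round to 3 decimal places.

6.944

Per component, 1: μ=6.3, E[X²]=40.77; 2: μ=10.75, E[X²]=122.463; 3: μ=0.6, E[X²]=0.72; 4: μ=11.5, E[X²]=264.5.
E[X] = 0.25·6.3 + 0.36·10.75 + 0.16·0.6 + 0.23·11.5 = 8.186.
E[X²] = 0.25·40.77 + 0.36·122.463 + 0.16·0.72 + 0.23·264.5 = 115.23.
Var(X) = E[X²] − (E[X])² = 115.23 − 67.0106 = 48.2189.
SD(X) = √48.2189 = 6.94398.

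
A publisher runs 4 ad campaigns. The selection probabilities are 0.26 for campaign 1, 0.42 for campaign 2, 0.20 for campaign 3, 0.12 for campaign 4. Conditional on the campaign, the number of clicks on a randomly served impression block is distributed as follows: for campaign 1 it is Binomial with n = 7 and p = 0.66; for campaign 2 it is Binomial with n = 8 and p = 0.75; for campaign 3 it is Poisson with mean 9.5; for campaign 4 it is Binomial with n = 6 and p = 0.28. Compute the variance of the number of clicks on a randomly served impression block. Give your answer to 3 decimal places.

8.237

Per component, 1: μ=4.62, E[X²]=22.9152; 2: μ=6, E[X²]=37.5; 3: μ=9.5, E[X²]=99.75; 4: μ=1.68, E[X²]=4.032.
E[X] = 0.26·4.62 + 0.42·6 + 0.2·9.5 + 0.12·1.68 = 5.8228.
E[X²] = 0.26·22.9152 + 0.42·37.5 + 0.2·99.75 + 0.12·4.032 = 42.1418.
Var(X) = E[X²] − (E[X])² = 42.1418 − 33.905 = 8.23679.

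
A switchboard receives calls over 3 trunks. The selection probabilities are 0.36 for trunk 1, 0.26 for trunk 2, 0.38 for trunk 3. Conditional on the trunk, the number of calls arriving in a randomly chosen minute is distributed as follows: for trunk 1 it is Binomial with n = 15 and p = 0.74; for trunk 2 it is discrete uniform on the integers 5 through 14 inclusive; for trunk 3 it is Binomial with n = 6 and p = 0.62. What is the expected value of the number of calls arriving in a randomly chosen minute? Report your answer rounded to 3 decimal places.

Component means — 1: 11.1; 2: 9.5; 3: 3.72.
E[X] = 0.36·11.1 + 0.26·9.5 + 0.38·3.72 = 7.8796.

7.880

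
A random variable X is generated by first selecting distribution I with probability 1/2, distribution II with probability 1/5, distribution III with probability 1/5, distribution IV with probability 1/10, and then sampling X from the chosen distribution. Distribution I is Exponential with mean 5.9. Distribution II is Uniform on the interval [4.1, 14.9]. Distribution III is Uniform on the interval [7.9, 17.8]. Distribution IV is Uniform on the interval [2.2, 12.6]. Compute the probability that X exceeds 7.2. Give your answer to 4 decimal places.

Conditional on each component, P(X > 7.2): I: 0.29513; II: 0.712963; III: 1; IV: 0.519231.
By total probability, P(X > 7.2) = 0.5·0.29513 + 0.2·0.712963 + 0.2·1 + 0.1·0.519231 = 0.542081.

0.5421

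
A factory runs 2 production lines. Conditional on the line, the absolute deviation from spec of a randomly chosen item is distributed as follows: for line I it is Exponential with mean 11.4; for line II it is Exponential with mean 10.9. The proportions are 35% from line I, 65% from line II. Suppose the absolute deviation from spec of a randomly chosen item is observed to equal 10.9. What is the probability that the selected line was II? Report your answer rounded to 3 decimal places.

Likelihoods f(10.9 | ·): I: 0.033717; II: 0.0337504.
Posterior ∝ prior × likelihood. Numerator for II: 0.65·0.0337504 = 0.0219378.
Normalizing constant: 0.35·0.033717 + 0.65·0.0337504 = 0.0337387.
P(II | observation) = 0.0219378 / 0.0337387 = 0.650225.

0.650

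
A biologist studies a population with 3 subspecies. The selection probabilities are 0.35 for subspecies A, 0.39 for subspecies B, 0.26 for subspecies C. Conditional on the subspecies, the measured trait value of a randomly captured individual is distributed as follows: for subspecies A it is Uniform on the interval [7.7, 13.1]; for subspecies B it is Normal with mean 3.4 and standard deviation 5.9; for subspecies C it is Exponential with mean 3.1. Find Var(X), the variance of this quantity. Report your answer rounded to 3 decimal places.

28.472

Per component, A: μ=10.4, E[X²]=110.59; B: μ=3.4, E[X²]=46.37; C: μ=3.1, E[X²]=19.22.
E[X] = 0.35·10.4 + 0.39·3.4 + 0.26·3.1 = 5.772.
E[X²] = 0.35·110.59 + 0.39·46.37 + 0.26·19.22 = 61.788.
Var(X) = E[X²] − (E[X])² = 61.788 − 33.316 = 28.472.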